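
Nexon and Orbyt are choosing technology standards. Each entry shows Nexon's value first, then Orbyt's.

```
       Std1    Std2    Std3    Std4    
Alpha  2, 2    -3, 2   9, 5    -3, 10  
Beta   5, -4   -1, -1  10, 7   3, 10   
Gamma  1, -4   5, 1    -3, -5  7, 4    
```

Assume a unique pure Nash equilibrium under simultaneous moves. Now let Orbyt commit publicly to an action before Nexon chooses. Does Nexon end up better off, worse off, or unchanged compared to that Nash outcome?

better off

Backward induction with Orbyt moving first.
- Std1: Nexon compares 2, 5, 1 and picks Beta; Orbyt would get -4.
- Std2: Nexon compares -3, -1, 5 and picks Gamma; Orbyt would get 1.
- Std3: Nexon compares 9, 10, -3 and picks Beta; Orbyt would get 7.
- Std4: Nexon compares -3, 3, 7 and picks Gamma; Orbyt would get 4.
Maximizing over -4, 1, 7, 4, Orbyt chooses Std3. Subgame-perfect outcome: (Beta, Std3) with payoffs (10, 7).
Under simultaneous play:
Nexon's best replies: Std1→Beta; Std2→Gamma; Std3→Beta; Std4→Gamma.
Orbyt's best replies: Alpha→Std4; Beta→Std4; Gamma→Std4.
The unique mutual best reply is (Gamma, Std4), giving (7, 4).
Nexon earns 10 sequentially versus 7 at the Nash outcome: better off.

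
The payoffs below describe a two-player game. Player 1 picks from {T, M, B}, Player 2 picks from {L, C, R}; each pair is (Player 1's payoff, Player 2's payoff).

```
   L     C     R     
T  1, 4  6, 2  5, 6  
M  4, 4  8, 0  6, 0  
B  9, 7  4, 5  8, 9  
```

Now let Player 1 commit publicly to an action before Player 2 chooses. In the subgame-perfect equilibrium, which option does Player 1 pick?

Player 2 best-responds to each possible Player 1 move:
- T: Player 2 compares 4, 2, 6 and picks R; Player 1 would get 5.
- M: Player 2 compares 4, 0, 0 and picks L; Player 1 would get 4.
- B: Player 2 compares 7, 5, 9 and picks R; Player 1 would get 8.
Maximizing over 5, 4, 8, Player 1 chooses B. Subgame-perfect outcome: (B, R) with payoffs (8, 9).

B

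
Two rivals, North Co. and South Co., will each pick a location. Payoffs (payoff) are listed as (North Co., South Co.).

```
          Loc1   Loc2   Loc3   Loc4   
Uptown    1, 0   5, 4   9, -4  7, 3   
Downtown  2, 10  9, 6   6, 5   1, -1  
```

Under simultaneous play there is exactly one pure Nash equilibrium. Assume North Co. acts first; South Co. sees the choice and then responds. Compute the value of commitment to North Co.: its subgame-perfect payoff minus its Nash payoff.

Backward induction with North Co. moving first.
- Uptown: South Co. compares 0, 4, -4, 3 and picks Loc2; North Co. would get 5.
- Downtown: South Co. compares 10, 6, 5, -1 and picks Loc1; North Co. would get 2.
North Co.'s induced payoffs are 5, 2, so North Co. commits to Uptown. Subgame-perfect outcome: (Uptown, Loc2) with payoffs (5, 4).
For the simultaneous game, intersect best replies.
North Co.'s best replies: Loc1→Downtown; Loc2→Downtown; Loc3→Uptown; Loc4→Uptown.
South Co.'s best replies: Uptown→Loc2; Downtown→Loc1.
Only (Downtown, Loc1) has each player best-responding; Nash payoffs (2, 10).
North Co.'s commitment gain: 5 − 2 = 3.

3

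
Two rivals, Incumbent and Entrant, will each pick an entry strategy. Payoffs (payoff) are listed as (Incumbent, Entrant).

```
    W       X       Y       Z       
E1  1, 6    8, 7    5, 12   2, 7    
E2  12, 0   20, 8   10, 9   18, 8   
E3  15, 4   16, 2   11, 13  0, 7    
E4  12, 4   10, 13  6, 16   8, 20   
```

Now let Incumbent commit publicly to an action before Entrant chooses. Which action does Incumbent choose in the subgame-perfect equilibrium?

E3

Backward induction with Incumbent moving first.
- E1: Entrant compares 6, 7, 12, 7 and picks Y; Incumbent would get 5.
- E2: Entrant compares 0, 8, 9, 8 and picks Y; Incumbent would get 10.
- E3: Entrant compares 4, 2, 13, 7 and picks Y; Incumbent would get 11.
- E4: Entrant compares 4, 13, 16, 20 and picks Z; Incumbent would get 8.
Incumbent's induced payoffs are 5, 10, 11, 8, so Incumbent commits to E3. Subgame-perfect outcome: (E3, Y) with payoffs (11, 13).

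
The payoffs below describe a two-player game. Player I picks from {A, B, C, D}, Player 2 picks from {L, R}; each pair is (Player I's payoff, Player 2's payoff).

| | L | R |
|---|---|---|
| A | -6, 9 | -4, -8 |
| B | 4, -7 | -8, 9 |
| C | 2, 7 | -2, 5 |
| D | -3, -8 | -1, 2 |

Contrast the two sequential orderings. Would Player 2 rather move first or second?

If Player I leads: Player 2's best replies are A→L, B→R, C→L, D→R; Player I's induced payoffs -6, -8, 2, -1; outcome (C, L), payoffs (2, 7).
If Player 2 leads: Player I's best replies are L→B, R→D; Player 2's induced payoffs -7, 2; outcome (D, R), payoffs (-1, 2).
Player 2 gets 2 moving first and 7 moving second, so Player 2 prefers to move second.

second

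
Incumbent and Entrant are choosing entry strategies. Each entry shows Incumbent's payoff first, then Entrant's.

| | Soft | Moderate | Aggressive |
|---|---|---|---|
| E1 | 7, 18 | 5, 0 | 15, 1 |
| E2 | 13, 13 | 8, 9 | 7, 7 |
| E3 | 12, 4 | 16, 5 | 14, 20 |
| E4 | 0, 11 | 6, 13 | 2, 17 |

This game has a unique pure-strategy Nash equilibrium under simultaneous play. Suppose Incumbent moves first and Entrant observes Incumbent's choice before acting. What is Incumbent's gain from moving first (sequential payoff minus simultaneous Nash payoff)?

1

Entrant best-responds to each possible Incumbent move:
- E1: BR = Soft, leader payoff 7.
- E2: BR = Soft, leader payoff 13.
- E3: BR = Aggressive, leader payoff 14.
- E4: BR = Aggressive, leader payoff 2.
Among 7, 13, 14, 2, the best is 14 at E3. Subgame-perfect outcome: (E3, Aggressive) with payoffs (14, 20).
For the simultaneous game, intersect best replies.
Incumbent's best replies: Soft→E2; Moderate→E3; Aggressive→E1.
Entrant's best replies: E1→Soft; E2→Soft; E3→Aggressive; E4→Aggressive.
The unique mutual best reply is (E2, Soft), giving (13, 13).
Incumbent's commitment gain: 14 − 13 = 1.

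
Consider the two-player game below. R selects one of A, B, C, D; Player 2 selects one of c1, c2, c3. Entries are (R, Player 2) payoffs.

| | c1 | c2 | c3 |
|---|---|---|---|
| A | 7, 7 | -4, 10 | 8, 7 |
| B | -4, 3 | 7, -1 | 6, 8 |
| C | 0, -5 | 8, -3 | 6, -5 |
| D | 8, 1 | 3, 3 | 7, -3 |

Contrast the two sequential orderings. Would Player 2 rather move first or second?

If R leads: Player 2's best replies are A→c2, B→c3, C→c2, D→c2; R's induced payoffs -4, 6, 8, 3; outcome (C, c2), payoffs (8, -3).
If Player 2 leads: R's best replies are c1→D, c2→C, c3→A; Player 2's induced payoffs 1, -3, 7; outcome (A, c3), payoffs (8, 7).
Player 2 gets 7 moving first and -3 moving second, so Player 2 prefers to move first.

first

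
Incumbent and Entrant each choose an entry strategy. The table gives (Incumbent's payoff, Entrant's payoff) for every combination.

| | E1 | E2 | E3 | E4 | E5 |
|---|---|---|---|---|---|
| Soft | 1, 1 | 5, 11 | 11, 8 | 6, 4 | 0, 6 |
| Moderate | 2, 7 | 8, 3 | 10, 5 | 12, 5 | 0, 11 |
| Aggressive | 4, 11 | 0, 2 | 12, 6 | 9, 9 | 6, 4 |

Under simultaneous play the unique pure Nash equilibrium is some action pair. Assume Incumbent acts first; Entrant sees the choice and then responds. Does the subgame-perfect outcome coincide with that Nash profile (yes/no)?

Work backward from Entrant's decision.
- Soft: BR = E2, leader payoff 5.
- Moderate: BR = E5, leader payoff 0.
- Aggressive: BR = E1, leader payoff 4.
Maximizing over 5, 0, 4, Incumbent chooses Soft. Subgame-perfect outcome: (Soft, E2) with payoffs (5, 11).
For the simultaneous game, intersect best replies.
Incumbent's best replies: E1→Aggressive; E2→Moderate; E3→Aggressive; E4→Moderate; E5→Aggressive.
Entrant's best replies: Soft→E2; Moderate→E5; Aggressive→E1.
Only (Aggressive, E1) has each player best-responding; Nash payoffs (4, 11).
Sequential outcome (Soft, E2) differs from the Nash profile (Aggressive, E1).

no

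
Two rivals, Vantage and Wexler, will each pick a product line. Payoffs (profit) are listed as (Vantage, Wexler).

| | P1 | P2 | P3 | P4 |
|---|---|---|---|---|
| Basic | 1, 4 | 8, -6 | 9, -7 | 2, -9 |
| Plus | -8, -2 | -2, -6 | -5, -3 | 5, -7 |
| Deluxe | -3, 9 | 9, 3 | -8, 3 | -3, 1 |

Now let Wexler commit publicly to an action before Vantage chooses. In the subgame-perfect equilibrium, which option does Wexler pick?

Backward induction with Wexler moving first.
- P1: Vantage compares 1, -8, -3 and picks Basic; Wexler would get 4.
- P2: Vantage compares 8, -2, 9 and picks Deluxe; Wexler would get 3.
- P3: Vantage compares 9, -5, -8 and picks Basic; Wexler would get -7.
- P4: Vantage compares 2, 5, -3 and picks Plus; Wexler would get -7.
Wexler's induced payoffs are 4, 3, -7, -7, so Wexler commits to P1. Subgame-perfect outcome: (Basic, P1) with payoffs (1, 4).

P1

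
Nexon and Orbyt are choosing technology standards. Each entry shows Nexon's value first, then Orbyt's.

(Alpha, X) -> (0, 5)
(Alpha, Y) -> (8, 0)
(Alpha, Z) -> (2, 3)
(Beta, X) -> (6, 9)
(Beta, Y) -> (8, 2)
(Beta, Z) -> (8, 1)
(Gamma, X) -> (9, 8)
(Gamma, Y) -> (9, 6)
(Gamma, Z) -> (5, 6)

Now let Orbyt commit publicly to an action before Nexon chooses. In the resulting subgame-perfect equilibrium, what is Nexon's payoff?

Solve by backward induction (Orbyt leads).
- X: Nexon compares 0, 6, 9 and picks Gamma; Orbyt would get 8.
- Y: Nexon compares 8, 8, 9 and picks Gamma; Orbyt would get 6.
- Z: Nexon compares 2, 8, 5 and picks Beta; Orbyt would get 1.
Among 8, 6, 1, the best is 8 at X. Subgame-perfect outcome: (Gamma, X) with payoffs (9, 8).

9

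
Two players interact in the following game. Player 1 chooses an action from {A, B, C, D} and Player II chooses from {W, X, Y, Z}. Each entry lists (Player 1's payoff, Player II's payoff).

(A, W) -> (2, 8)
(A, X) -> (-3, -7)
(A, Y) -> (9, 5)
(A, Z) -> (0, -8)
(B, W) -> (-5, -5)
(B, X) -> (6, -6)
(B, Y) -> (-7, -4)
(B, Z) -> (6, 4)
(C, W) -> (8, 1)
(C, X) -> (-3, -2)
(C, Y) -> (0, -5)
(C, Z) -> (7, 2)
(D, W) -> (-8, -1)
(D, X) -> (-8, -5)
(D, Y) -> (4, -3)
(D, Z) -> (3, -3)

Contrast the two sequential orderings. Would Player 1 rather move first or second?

second

If Player 1 leads: Player II's best replies are A→W, B→Z, C→Z, D→W; Player 1's induced payoffs 2, 6, 7, -8; outcome (C, Z), payoffs (7, 2).
If Player II leads: Player 1's best replies are W→C, X→B, Y→A, Z→C; Player II's induced payoffs 1, -6, 5, 2; outcome (A, Y), payoffs (9, 5).
Player 1 gets 7 moving first and 9 moving second, so Player 1 prefers to move second.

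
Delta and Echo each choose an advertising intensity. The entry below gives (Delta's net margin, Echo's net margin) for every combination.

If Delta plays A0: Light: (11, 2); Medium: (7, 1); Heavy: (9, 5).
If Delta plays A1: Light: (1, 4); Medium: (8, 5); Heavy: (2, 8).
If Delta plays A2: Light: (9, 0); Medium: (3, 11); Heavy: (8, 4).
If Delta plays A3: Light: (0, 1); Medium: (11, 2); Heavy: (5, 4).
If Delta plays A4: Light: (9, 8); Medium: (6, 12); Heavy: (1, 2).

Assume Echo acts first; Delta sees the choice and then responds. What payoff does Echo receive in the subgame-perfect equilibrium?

5

Solve by backward induction (Echo leads).
- Light → Delta plays A0 (best of 11, 1, 9, 0, 9); Echo gets 2.
- Medium → Delta plays A3 (best of 7, 8, 3, 11, 6); Echo gets 2.
- Heavy → Delta plays A0 (best of 9, 2, 8, 5, 1); Echo gets 5.
Maximizing over 2, 2, 5, Echo chooses Heavy. Subgame-perfect outcome: (A0, Heavy) with payoffs (9, 5).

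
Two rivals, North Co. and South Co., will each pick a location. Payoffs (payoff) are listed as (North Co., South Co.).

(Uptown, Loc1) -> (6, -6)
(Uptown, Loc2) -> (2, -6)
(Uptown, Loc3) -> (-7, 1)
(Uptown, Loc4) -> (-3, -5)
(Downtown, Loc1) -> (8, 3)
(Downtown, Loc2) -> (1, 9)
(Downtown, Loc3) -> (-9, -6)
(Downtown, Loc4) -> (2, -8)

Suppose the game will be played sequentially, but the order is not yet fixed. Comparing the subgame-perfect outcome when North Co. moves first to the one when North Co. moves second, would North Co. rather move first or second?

second

If North Co. leads: South Co.'s best replies are Uptown→Loc3, Downtown→Loc2; North Co.'s induced payoffs -7, 1; outcome (Downtown, Loc2), payoffs (1, 9).
If South Co. leads: North Co.'s best replies are Loc1→Downtown, Loc2→Uptown, Loc3→Uptown, Loc4→Downtown; South Co.'s induced payoffs 3, -6, 1, -8; outcome (Downtown, Loc1), payoffs (8, 3).
North Co. gets 1 moving first and 8 moving second, so North Co. prefers to move second.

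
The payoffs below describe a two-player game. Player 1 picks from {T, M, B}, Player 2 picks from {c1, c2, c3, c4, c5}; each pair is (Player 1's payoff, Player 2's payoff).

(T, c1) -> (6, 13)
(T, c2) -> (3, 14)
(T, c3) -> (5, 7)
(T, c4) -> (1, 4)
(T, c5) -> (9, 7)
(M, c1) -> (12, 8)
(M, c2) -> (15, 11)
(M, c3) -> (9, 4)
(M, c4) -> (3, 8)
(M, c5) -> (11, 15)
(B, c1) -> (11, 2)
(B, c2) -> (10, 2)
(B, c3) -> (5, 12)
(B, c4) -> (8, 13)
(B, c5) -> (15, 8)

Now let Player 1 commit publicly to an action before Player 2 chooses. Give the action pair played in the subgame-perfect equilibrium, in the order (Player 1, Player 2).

Work backward from Player 2's decision.
- T → Player 2 plays c2 (best of 13, 14, 7, 4, 7); Player 1 gets 3.
- M → Player 2 plays c5 (best of 8, 11, 4, 8, 15); Player 1 gets 11.
- B → Player 2 plays c4 (best of 2, 2, 12, 13, 8); Player 1 gets 8.
Player 1's induced payoffs are 3, 11, 8, so Player 1 commits to M. Subgame-perfect outcome: (M, c5) with payoffs (11, 15).

(M, c5)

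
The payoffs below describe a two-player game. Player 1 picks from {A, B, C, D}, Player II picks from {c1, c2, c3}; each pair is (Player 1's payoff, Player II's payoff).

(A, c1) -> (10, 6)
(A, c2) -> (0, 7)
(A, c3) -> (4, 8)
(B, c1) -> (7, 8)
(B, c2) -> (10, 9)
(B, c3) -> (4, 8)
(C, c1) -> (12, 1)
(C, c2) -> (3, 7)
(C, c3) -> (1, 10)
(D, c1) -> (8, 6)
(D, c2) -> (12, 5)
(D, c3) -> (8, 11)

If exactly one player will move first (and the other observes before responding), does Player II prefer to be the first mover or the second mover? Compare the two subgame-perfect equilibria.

first

If Player 1 leads: Player II's best replies are A→c3, B→c2, C→c3, D→c3; Player 1's induced payoffs 4, 10, 1, 8; outcome (B, c2), payoffs (10, 9).
If Player II leads: Player 1's best replies are c1→C, c2→D, c3→D; Player II's induced payoffs 1, 5, 11; outcome (D, c3), payoffs (8, 11).
Player II gets 11 moving first and 9 moving second, so Player II prefers to move first.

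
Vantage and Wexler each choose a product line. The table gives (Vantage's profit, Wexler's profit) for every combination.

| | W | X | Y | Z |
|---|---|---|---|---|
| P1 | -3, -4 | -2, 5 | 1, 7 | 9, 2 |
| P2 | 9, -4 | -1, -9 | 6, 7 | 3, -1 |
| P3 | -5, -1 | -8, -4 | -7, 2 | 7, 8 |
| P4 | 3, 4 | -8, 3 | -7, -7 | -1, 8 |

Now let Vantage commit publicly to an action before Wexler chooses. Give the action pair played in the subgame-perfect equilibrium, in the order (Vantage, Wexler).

(P3, Z)

Solve by backward induction (Vantage leads).
- P1: BR = Y, leader payoff 1.
- P2: BR = Y, leader payoff 6.
- P3: BR = Z, leader payoff 7.
- P4: BR = Z, leader payoff -1.
Vantage's induced payoffs are 1, 6, 7, -1, so Vantage commits to P3. Subgame-perfect outcome: (P3, Z) with payoffs (7, 8).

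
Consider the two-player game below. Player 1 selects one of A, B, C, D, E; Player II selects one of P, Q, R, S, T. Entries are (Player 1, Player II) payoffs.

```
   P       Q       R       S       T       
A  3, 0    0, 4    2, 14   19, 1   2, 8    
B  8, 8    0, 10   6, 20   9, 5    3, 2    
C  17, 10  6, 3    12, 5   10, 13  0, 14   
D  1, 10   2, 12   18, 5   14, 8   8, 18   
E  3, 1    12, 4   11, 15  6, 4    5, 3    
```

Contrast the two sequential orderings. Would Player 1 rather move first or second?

first

If Player 1 leads: Player II's best replies are A→R, B→R, C→T, D→T, E→R; Player 1's induced payoffs 2, 6, 0, 8, 11; outcome (E, R), payoffs (11, 15).
If Player II leads: Player 1's best replies are P→C, Q→E, R→D, S→A, T→D; Player II's induced payoffs 10, 4, 5, 1, 18; outcome (D, T), payoffs (8, 18).
Player 1 gets 11 moving first and 8 moving second, so Player 1 prefers to move first.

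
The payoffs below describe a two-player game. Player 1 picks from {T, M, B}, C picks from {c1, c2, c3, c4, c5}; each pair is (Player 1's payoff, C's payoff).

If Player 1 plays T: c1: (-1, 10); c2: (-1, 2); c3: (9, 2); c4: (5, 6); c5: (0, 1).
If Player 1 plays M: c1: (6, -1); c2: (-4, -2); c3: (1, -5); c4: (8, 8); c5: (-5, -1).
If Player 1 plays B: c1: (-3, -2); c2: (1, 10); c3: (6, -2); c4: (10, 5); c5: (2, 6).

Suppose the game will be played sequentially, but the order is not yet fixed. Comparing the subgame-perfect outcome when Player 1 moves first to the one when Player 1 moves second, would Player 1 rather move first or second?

If Player 1 leads: C's best replies are T→c1, M→c4, B→c2; Player 1's induced payoffs -1, 8, 1; outcome (M, c4), payoffs (8, 8).
If C leads: Player 1's best replies are c1→M, c2→B, c3→T, c4→B, c5→B; C's induced payoffs -1, 10, 2, 5, 6; outcome (B, c2), payoffs (1, 10).
Player 1 gets 8 moving first and 1 moving second, so Player 1 prefers to move first.

first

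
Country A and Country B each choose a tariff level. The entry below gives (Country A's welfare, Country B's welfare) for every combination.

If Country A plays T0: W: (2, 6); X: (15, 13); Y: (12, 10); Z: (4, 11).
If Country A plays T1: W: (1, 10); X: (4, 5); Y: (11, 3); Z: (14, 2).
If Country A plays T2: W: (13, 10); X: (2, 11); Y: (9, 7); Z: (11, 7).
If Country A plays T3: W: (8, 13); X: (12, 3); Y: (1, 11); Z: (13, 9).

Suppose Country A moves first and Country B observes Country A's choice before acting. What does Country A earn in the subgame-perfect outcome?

15

Solve by backward induction (Country A leads).
- T0: BR = X, leader payoff 15.
- T1: BR = W, leader payoff 1.
- T2: BR = X, leader payoff 2.
- T3: BR = W, leader payoff 8.
Country A's induced payoffs are 15, 1, 2, 8, so Country A commits to T0. Subgame-perfect outcome: (T0, X) with payoffs (15, 13).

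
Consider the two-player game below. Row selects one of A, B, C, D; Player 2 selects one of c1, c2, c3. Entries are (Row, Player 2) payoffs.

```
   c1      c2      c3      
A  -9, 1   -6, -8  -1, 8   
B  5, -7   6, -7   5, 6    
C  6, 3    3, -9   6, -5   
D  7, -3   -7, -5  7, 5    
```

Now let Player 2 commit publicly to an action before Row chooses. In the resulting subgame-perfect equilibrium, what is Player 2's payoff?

5

Backward induction with Player 2 moving first.
- c1: BR = D, leader payoff -3.
- c2: BR = B, leader payoff -7.
- c3: BR = D, leader payoff 5.
Among -3, -7, 5, the best is 5 at c3. Subgame-perfect outcome: (D, c3) with payoffs (7, 5).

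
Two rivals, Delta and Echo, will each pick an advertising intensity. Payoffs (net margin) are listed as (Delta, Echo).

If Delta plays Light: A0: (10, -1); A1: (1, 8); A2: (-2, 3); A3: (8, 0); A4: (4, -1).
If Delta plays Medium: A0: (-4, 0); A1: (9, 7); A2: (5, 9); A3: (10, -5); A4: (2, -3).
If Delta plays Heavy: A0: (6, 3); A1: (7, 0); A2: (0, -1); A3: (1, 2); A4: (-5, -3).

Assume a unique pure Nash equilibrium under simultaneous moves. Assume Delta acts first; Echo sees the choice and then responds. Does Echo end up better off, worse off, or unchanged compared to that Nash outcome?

worse off

Backward induction with Delta moving first.
- Light: Echo compares -1, 8, 3, 0, -1 and picks A1; Delta would get 1.
- Medium: Echo compares 0, 7, 9, -5, -3 and picks A2; Delta would get 5.
- Heavy: Echo compares 3, 0, -1, 2, -3 and picks A0; Delta would get 6.
Maximizing over 1, 5, 6, Delta chooses Heavy. Subgame-perfect outcome: (Heavy, A0) with payoffs (6, 3).
Now find the simultaneous Nash equilibrium.
Delta's best replies: A0→Light; A1→Medium; A2→Medium; A3→Medium; A4→Light.
Echo's best replies: Light→A1; Medium→A2; Heavy→A0.
The unique mutual best reply is (Medium, A2), giving (5, 9).
Echo earns 3 sequentially versus 9 at the Nash outcome: worse off.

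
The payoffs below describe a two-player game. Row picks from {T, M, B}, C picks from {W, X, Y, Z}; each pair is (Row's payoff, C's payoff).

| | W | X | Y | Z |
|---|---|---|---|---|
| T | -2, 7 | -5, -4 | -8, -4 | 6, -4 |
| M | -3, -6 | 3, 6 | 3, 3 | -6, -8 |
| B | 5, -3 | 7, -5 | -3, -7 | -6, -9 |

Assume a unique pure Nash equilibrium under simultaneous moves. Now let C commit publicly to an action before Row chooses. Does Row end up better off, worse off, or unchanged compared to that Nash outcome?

worse off

Row best-responds to each possible C move:
- W: Row compares -2, -3, 5 and picks B; C would get -3.
- X: Row compares -5, 3, 7 and picks B; C would get -5.
- Y: Row compares -8, 3, -3 and picks M; C would get 3.
- Z: Row compares 6, -6, -6 and picks T; C would get -4.
Among -3, -5, 3, -4, the best is 3 at Y. Subgame-perfect outcome: (M, Y) with payoffs (3, 3).
Now find the simultaneous Nash equilibrium.
Row's best replies: W→B; X→B; Y→M; Z→T.
C's best replies: T→W; M→X; B→W.
The unique mutual best reply is (B, W), giving (5, -3).
Row earns 3 sequentially versus 5 at the Nash outcome: worse off.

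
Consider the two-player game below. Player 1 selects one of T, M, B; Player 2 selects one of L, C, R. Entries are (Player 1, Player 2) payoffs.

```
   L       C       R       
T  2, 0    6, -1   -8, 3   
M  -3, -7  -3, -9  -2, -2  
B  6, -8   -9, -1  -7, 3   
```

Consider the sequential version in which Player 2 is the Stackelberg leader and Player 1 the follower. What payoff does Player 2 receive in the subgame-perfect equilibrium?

Work backward from Player 1's decision.
- L → Player 1 plays B (best of 2, -3, 6); Player 2 gets -8.
- C → Player 1 plays T (best of 6, -3, -9); Player 2 gets -1.
- R → Player 1 plays M (best of -8, -2, -7); Player 2 gets -2.
Maximizing over -8, -1, -2, Player 2 chooses C. Subgame-perfect outcome: (T, C) with payoffs (6, -1).

-1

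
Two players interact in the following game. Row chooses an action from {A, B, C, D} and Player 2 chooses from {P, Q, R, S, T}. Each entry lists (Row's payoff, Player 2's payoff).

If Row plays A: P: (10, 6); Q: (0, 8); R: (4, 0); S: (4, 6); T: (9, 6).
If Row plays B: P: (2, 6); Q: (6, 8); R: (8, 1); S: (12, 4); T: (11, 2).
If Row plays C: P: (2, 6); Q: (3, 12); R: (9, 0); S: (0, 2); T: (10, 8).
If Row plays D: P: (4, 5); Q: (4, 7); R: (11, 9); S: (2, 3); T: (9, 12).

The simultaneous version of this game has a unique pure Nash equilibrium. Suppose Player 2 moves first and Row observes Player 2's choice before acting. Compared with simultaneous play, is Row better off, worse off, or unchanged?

better off

Row best-responds to each possible Player 2 move:
- P → Row plays A (best of 10, 2, 2, 4); Player 2 gets 6.
- Q → Row plays B (best of 0, 6, 3, 4); Player 2 gets 8.
- R → Row plays D (best of 4, 8, 9, 11); Player 2 gets 9.
- S → Row plays B (best of 4, 12, 0, 2); Player 2 gets 4.
- T → Row plays B (best of 9, 11, 10, 9); Player 2 gets 2.
Among 6, 8, 9, 4, 2, the best is 9 at R. Subgame-perfect outcome: (D, R) with payoffs (11, 9).
Now find the simultaneous Nash equilibrium.
Row's best replies: P→A; Q→B; R→D; S→B; T→B.
Player 2's best replies: A→Q; B→Q; C→Q; D→T.
Only (B, Q) has each player best-responding; Nash payoffs (6, 8).
Row earns 11 sequentially versus 6 at the Nash outcome: better off.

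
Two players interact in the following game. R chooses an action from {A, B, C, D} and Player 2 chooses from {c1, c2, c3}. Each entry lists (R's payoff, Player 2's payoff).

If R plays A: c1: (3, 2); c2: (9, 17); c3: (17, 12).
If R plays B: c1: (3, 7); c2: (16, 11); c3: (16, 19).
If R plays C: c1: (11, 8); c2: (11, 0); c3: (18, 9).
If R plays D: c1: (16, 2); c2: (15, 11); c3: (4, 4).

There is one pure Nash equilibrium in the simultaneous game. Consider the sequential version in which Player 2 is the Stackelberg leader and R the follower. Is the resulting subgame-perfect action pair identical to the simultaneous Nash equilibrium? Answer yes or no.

Work backward from R's decision.
- c1 → R plays D (best of 3, 3, 11, 16); Player 2 gets 2.
- c2 → R plays B (best of 9, 16, 11, 15); Player 2 gets 11.
- c3 → R plays C (best of 17, 16, 18, 4); Player 2 gets 9.
Among 2, 11, 9, the best is 11 at c2. Subgame-perfect outcome: (B, c2) with payoffs (16, 11).
Under simultaneous play:
R's best replies: c1→D; c2→B; c3→C.
Player 2's best replies: A→c2; B→c3; C→c3; D→c2.
Only (C, c3) has each player best-responding; Nash payoffs (18, 9).
Sequential outcome (B, c2) differs from the Nash profile (C, c3).

no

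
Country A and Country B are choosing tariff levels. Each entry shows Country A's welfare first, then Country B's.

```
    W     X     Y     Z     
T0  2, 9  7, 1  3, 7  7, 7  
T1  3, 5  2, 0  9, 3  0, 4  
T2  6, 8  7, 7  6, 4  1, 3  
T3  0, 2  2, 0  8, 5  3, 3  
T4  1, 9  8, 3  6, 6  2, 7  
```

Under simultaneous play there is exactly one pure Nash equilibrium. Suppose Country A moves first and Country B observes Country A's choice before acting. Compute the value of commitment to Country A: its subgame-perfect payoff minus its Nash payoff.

2

Backward induction with Country A moving first.
- T0: Country B compares 9, 1, 7, 7 and picks W; Country A would get 2.
- T1: Country B compares 5, 0, 3, 4 and picks W; Country A would get 3.
- T2: Country B compares 8, 7, 4, 3 and picks W; Country A would get 6.
- T3: Country B compares 2, 0, 5, 3 and picks Y; Country A would get 8.
- T4: Country B compares 9, 3, 6, 7 and picks W; Country A would get 1.
Maximizing over 2, 3, 6, 8, 1, Country A chooses T3. Subgame-perfect outcome: (T3, Y) with payoffs (8, 5).
Under simultaneous play:
Country A's best replies: W→T2; X→T4; Y→T1; Z→T0.
Country B's best replies: T0→W; T1→W; T2→W; T3→Y; T4→W.
The unique mutual best reply is (T2, W), giving (6, 8).
Country A's commitment gain: 8 − 6 = 2.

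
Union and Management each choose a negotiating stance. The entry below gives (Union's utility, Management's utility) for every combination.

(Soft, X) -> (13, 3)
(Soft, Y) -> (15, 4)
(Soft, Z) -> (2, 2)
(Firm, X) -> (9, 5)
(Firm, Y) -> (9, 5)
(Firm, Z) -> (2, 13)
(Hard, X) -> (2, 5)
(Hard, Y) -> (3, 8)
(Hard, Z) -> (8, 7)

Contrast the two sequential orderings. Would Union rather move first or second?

first

If Union leads: Management's best replies are Soft→Y, Firm→Z, Hard→Y; Union's induced payoffs 15, 2, 3; outcome (Soft, Y), payoffs (15, 4).
If Management leads: Union's best replies are X→Soft, Y→Soft, Z→Hard; Management's induced payoffs 3, 4, 7; outcome (Hard, Z), payoffs (8, 7).
Union gets 15 moving first and 8 moving second, so Union prefers to move first.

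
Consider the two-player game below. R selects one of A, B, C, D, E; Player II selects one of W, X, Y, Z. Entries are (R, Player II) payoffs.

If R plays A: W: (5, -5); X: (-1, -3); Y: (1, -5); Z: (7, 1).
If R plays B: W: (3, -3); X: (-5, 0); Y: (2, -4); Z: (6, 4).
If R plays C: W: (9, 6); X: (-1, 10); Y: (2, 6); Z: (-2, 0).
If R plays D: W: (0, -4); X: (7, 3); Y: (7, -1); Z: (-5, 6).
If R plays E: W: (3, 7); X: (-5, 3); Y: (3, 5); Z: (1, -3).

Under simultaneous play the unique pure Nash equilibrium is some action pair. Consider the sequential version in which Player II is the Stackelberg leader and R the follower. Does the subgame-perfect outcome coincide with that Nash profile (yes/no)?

no

Solve by backward induction (Player II leads).
- W: BR = C, leader payoff 6.
- X: BR = D, leader payoff 3.
- Y: BR = D, leader payoff -1.
- Z: BR = A, leader payoff 1.
Maximizing over 6, 3, -1, 1, Player II chooses W. Subgame-perfect outcome: (C, W) with payoffs (9, 6).
Now find the simultaneous Nash equilibrium.
R's best replies: W→C; X→D; Y→D; Z→A.
Player II's best replies: A→Z; B→Z; C→X; D→Z; E→W.
Only (A, Z) has each player best-responding; Nash payoffs (7, 1).
Sequential outcome (C, W) differs from the Nash profile (A, Z).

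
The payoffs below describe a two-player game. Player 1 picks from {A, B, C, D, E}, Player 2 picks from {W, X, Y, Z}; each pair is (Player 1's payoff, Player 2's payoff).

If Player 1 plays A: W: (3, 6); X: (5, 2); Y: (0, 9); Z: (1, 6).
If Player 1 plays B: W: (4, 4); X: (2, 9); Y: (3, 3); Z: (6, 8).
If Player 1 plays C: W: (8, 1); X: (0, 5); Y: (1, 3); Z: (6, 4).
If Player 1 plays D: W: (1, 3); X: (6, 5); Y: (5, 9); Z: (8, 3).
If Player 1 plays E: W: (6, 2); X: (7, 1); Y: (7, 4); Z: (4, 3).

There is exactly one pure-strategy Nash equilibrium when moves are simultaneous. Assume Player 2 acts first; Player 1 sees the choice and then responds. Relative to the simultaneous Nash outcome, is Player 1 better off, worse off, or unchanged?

unchanged

Player 1 best-responds to each possible Player 2 move:
- W: Player 1 compares 3, 4, 8, 1, 6 and picks C; Player 2 would get 1.
- X: Player 1 compares 5, 2, 0, 6, 7 and picks E; Player 2 would get 1.
- Y: Player 1 compares 0, 3, 1, 5, 7 and picks E; Player 2 would get 4.
- Z: Player 1 compares 1, 6, 6, 8, 4 and picks D; Player 2 would get 3.
Among 1, 1, 4, 3, the best is 4 at Y. Subgame-perfect outcome: (E, Y) with payoffs (7, 4).
For the simultaneous game, intersect best replies.
Player 1's best replies: W→C; X→E; Y→E; Z→D.
Player 2's best replies: A→Y; B→X; C→X; D→Y; E→Y.
Only (E, Y) has each player best-responding; Nash payoffs (7, 4).
Player 1 earns 7 sequentially versus 7 at the Nash outcome: unchanged.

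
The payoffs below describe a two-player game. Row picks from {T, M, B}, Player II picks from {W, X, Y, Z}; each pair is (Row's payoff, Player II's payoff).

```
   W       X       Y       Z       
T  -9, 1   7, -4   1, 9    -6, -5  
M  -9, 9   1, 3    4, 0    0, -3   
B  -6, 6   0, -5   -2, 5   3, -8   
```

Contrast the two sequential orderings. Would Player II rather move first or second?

If Row leads: Player II's best replies are T→Y, M→W, B→W; Row's induced payoffs 1, -9, -6; outcome (T, Y), payoffs (1, 9).
If Player II leads: Row's best replies are W→B, X→T, Y→M, Z→B; Player II's induced payoffs 6, -4, 0, -8; outcome (B, W), payoffs (-6, 6).
Player II gets 6 moving first and 9 moving second, so Player II prefers to move second.

second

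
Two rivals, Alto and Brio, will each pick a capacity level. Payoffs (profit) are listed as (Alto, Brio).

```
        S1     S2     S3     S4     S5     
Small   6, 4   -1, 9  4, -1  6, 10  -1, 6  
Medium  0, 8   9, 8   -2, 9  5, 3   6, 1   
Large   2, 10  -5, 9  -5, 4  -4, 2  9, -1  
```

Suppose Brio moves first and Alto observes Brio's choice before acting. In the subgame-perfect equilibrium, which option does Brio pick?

S4

Work backward from Alto's decision.
- S1: Alto compares 6, 0, 2 and picks Small; Brio would get 4.
- S2: Alto compares -1, 9, -5 and picks Medium; Brio would get 8.
- S3: Alto compares 4, -2, -5 and picks Small; Brio would get -1.
- S4: Alto compares 6, 5, -4 and picks Small; Brio would get 10.
- S5: Alto compares -1, 6, 9 and picks Large; Brio would get -1.
Among 4, 8, -1, 10, -1, the best is 10 at S4. Subgame-perfect outcome: (Small, S4) with payoffs (6, 10).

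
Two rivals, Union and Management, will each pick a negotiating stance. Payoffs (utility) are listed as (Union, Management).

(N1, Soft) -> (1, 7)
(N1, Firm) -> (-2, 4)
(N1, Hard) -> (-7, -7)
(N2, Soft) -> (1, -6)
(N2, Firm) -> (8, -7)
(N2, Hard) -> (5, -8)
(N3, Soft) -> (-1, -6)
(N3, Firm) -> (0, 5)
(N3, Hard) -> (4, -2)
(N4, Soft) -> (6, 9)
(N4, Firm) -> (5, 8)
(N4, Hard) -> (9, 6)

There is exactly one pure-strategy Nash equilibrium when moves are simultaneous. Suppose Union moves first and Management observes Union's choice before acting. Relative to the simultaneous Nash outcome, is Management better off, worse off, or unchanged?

Solve by backward induction (Union leads).
- N1: Management compares 7, 4, -7 and picks Soft; Union would get 1.
- N2: Management compares -6, -7, -8 and picks Soft; Union would get 1.
- N3: Management compares -6, 5, -2 and picks Firm; Union would get 0.
- N4: Management compares 9, 8, 6 and picks Soft; Union would get 6.
Maximizing over 1, 1, 0, 6, Union chooses N4. Subgame-perfect outcome: (N4, Soft) with payoffs (6, 9).
For the simultaneous game, intersect best replies.
Union's best replies: Soft→N4; Firm→N2; Hard→N4.
Management's best replies: N1→Soft; N2→Soft; N3→Firm; N4→Soft.
Only (N4, Soft) has each player best-responding; Nash payoffs (6, 9).
Management earns 9 sequentially versus 9 at the Nash outcome: unchanged.

unchanged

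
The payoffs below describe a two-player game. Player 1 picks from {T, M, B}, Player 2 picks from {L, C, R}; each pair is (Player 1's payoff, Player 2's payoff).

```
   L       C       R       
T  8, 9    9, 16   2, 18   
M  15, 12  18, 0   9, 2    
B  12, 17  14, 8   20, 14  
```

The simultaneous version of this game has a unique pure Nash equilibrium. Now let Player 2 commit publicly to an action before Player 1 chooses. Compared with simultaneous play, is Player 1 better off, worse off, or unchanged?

Player 1 best-responds to each possible Player 2 move:
- L → Player 1 plays M (best of 8, 15, 12); Player 2 gets 12.
- C → Player 1 plays M (best of 9, 18, 14); Player 2 gets 0.
- R → Player 1 plays B (best of 2, 9, 20); Player 2 gets 14.
Player 2's induced payoffs are 12, 0, 14, so Player 2 commits to R. Subgame-perfect outcome: (B, R) with payoffs (20, 14).
For the simultaneous game, intersect best replies.
Player 1's best replies: L→M; C→M; R→B.
Player 2's best replies: T→R; M→L; B→L.
The unique mutual best reply is (M, L), giving (15, 12).
Player 1 earns 20 sequentially versus 15 at the Nash outcome: better off.

better off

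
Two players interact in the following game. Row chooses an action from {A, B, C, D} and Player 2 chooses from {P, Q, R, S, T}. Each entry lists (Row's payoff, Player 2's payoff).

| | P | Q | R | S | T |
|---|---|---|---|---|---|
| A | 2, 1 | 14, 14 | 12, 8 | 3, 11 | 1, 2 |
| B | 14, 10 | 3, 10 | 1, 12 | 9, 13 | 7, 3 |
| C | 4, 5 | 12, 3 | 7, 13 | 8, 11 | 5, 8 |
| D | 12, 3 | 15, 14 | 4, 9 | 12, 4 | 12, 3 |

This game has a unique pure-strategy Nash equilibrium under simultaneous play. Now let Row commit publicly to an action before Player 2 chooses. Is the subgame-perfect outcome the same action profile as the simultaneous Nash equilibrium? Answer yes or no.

Work backward from Player 2's decision.
- A: Player 2 compares 1, 14, 8, 11, 2 and picks Q; Row would get 14.
- B: Player 2 compares 10, 10, 12, 13, 3 and picks S; Row would get 9.
- C: Player 2 compares 5, 3, 13, 11, 8 and picks R; Row would get 7.
- D: Player 2 compares 3, 14, 9, 4, 3 and picks Q; Row would get 15.
Among 14, 9, 7, 15, the best is 15 at D. Subgame-perfect outcome: (D, Q) with payoffs (15, 14).
Under simultaneous play:
Row's best replies: P→B; Q→D; R→A; S→D; T→D.
Player 2's best replies: A→Q; B→S; C→R; D→Q.
The unique mutual best reply is (D, Q), giving (15, 14).
Sequential outcome (D, Q) coincides with the Nash profile (D, Q).

yes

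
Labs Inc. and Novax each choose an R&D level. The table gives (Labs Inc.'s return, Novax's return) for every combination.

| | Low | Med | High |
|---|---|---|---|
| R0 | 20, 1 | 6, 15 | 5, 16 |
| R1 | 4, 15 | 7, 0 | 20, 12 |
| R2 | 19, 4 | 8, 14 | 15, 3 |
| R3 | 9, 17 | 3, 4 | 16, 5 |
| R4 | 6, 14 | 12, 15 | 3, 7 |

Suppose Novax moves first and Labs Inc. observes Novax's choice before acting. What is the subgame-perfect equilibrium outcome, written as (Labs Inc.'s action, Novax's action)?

(R4, Med)

Solve by backward induction (Novax leads).
- Low: BR = R0, leader payoff 1.
- Med: BR = R4, leader payoff 15.
- High: BR = R1, leader payoff 12.
Maximizing over 1, 15, 12, Novax chooses Med. Subgame-perfect outcome: (R4, Med) with payoffs (12, 15).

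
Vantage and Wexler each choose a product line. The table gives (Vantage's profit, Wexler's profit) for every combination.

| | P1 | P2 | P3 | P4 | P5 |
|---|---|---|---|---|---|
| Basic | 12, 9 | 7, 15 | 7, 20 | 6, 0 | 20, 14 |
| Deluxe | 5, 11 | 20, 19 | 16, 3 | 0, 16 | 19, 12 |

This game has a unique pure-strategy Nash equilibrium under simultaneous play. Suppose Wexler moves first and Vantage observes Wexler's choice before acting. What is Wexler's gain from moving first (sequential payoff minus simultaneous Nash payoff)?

Vantage best-responds to each possible Wexler move:
- P1 → Vantage plays Basic (best of 12, 5); Wexler gets 9.
- P2 → Vantage plays Deluxe (best of 7, 20); Wexler gets 19.
- P3 → Vantage plays Deluxe (best of 7, 16); Wexler gets 3.
- P4 → Vantage plays Basic (best of 6, 0); Wexler gets 0.
- P5 → Vantage plays Basic (best of 20, 19); Wexler gets 14.
Maximizing over 9, 19, 3, 0, 14, Wexler chooses P2. Subgame-perfect outcome: (Deluxe, P2) with payoffs (20, 19).
For the simultaneous game, intersect best replies.
Vantage's best replies: P1→Basic; P2→Deluxe; P3→Deluxe; P4→Basic; P5→Basic.
Wexler's best replies: Basic→P3; Deluxe→P2.
Only (Deluxe, P2) has each player best-responding; Nash payoffs (20, 19).
Wexler's commitment gain: 19 − 19 = 0.

0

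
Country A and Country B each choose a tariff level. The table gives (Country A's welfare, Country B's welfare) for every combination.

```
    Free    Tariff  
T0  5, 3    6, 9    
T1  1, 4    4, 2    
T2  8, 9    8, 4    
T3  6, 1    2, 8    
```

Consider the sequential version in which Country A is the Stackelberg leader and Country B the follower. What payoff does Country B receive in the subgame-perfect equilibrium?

Country B best-responds to each possible Country A move:
- T0: Country B compares 3, 9 and picks Tariff; Country A would get 6.
- T1: Country B compares 4, 2 and picks Free; Country A would get 1.
- T2: Country B compares 9, 4 and picks Free; Country A would get 8.
- T3: Country B compares 1, 8 and picks Tariff; Country A would get 2.
Country A's induced payoffs are 6, 1, 8, 2, so Country A commits to T2. Subgame-perfect outcome: (T2, Free) with payoffs (8, 9).

9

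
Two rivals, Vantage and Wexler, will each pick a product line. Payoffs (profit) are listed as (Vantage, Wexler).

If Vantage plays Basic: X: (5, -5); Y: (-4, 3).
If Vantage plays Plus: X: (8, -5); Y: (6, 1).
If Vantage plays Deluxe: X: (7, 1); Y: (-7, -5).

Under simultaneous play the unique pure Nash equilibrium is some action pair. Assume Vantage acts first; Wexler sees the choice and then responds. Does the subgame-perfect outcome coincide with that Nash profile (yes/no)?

Work backward from Wexler's decision.
- Basic: Wexler compares -5, 3 and picks Y; Vantage would get -4.
- Plus: Wexler compares -5, 1 and picks Y; Vantage would get 6.
- Deluxe: Wexler compares 1, -5 and picks X; Vantage would get 7.
Maximizing over -4, 6, 7, Vantage chooses Deluxe. Subgame-perfect outcome: (Deluxe, X) with payoffs (7, 1).
Now find the simultaneous Nash equilibrium.
Vantage's best replies: X→Plus; Y→Plus.
Wexler's best replies: Basic→Y; Plus→Y; Deluxe→X.
The unique mutual best reply is (Plus, Y), giving (6, 1).
Sequential outcome (Deluxe, X) differs from the Nash profile (Plus, Y).

no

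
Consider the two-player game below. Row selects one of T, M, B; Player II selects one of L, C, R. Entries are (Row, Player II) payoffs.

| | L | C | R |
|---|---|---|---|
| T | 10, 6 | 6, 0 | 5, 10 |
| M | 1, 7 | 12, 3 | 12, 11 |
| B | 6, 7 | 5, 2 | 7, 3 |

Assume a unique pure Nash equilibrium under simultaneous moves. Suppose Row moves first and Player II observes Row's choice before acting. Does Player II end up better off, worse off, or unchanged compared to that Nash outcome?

Player II best-responds to each possible Row move:
- T → Player II plays R (best of 6, 0, 10); Row gets 5.
- M → Player II plays R (best of 7, 3, 11); Row gets 12.
- B → Player II plays L (best of 7, 2, 3); Row gets 6.
Row's induced payoffs are 5, 12, 6, so Row commits to M. Subgame-perfect outcome: (M, R) with payoffs (12, 11).
Now find the simultaneous Nash equilibrium.
Row's best replies: L→T; C→M; R→M.
Player II's best replies: T→R; M→R; B→L.
Only (M, R) has each player best-responding; Nash payoffs (12, 11).
Player II earns 11 sequentially versus 11 at the Nash outcome: unchanged.

unchanged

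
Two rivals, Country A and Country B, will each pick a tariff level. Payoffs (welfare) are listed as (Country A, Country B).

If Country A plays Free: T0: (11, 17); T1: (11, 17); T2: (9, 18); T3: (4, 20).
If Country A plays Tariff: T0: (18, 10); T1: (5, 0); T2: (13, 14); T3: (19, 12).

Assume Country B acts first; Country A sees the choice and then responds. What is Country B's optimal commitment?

T1

Work backward from Country A's decision.
- T0: BR = Tariff, leader payoff 10.
- T1: BR = Free, leader payoff 17.
- T2: BR = Tariff, leader payoff 14.
- T3: BR = Tariff, leader payoff 12.
Country B's induced payoffs are 10, 17, 14, 12, so Country B commits to T1. Subgame-perfect outcome: (Free, T1) with payoffs (11, 17).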